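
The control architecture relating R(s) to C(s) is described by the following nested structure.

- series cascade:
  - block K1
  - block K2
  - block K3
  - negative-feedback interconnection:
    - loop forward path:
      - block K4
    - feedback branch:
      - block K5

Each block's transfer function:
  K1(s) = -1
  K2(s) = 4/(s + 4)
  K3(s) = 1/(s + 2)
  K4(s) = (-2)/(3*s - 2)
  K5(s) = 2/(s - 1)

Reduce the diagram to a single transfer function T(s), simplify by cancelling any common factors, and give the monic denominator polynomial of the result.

The answer is s^4 + 13*s^3/3 - 8*s^2/3 - 52*s/3 - 16/3.

Reasoning:
Step 1: close the feedback loop around K4, K5, giving (2 - 2*s)/(3*s^2 - 5*s - 2)
Step 2: series reduction of K1, K2, K3, [K4/(1+K4*K5)], giving (8*s - 8)/(3*s^4 + 13*s^3 - 8*s^2 - 52*s - 16)
That last expression is T(s), already simplified. Scaling its denominator by 1/3 (the reciprocal of the leading coefficient) yields the monic denominator.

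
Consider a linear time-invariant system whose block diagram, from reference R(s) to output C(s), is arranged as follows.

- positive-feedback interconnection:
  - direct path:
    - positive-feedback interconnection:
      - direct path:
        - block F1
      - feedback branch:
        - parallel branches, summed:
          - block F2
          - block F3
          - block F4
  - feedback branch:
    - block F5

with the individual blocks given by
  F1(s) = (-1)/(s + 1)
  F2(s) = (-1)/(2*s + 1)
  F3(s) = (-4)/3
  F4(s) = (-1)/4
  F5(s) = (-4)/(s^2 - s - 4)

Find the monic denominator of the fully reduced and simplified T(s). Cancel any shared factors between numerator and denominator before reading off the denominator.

Step 1: combine F2, F3, F4 in parallel = (-38*s - 31)/(24*s + 12)
Step 2: apply the feedback formula to F1, (F2+F3+F4) = (-24*s - 12)/(24*s^2 - 2*s - 19)
Step 3: apply the feedback formula to [F1/(1-F1*(F2+F3+F4))], F5 = (-24*s^3 + 12*s^2 + 108*s + 48)/(24*s^4 - 26*s^3 - 113*s^2 - 69*s + 28)
Step 3 gives the fully reduced T(s), with no common factor left to cancel. The denominator's leading coefficient is 24, so divide each of its coefficients by 24 to get the monic form.

Therefore the answer is s^4 - 13*s^3/12 - 113*s^2/24 - 23*s/8 + 7/6.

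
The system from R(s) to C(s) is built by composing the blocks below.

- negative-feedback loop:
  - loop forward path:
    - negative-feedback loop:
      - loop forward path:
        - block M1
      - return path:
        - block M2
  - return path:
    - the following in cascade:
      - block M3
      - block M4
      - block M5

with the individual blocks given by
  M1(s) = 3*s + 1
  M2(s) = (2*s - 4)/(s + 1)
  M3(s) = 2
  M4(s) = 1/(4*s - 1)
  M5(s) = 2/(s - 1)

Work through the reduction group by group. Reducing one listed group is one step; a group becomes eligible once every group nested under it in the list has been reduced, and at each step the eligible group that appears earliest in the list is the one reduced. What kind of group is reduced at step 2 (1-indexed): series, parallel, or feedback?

Answer: series

Working:
(1) close the feedback loop around M1, M2
(2) multiply M3, M4, M5 (series)
(3) apply the feedback formula to [M1/(1+M1*M2)], (M3*M4*M5)
At step 2 the group reduced is series.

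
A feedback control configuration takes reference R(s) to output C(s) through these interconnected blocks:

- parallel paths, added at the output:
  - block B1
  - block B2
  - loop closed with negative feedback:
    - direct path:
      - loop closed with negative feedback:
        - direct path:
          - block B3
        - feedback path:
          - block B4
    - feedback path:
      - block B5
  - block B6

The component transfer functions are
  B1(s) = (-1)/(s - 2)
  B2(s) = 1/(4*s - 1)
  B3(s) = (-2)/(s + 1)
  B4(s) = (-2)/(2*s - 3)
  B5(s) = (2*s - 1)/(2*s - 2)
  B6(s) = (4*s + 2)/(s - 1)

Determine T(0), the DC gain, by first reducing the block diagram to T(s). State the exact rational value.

First reduce the diagram to T(s).

1. feedback reduction of B3, B4, giving (6 - 4*s)/(2*s^2 - s + 1)
2. feedback reduction of [B3/(1+B3*B4)], B5, giving (-4*s^2 + 10*s - 6)/(2*s^3 - 7*s^2 + 10*s - 4)
3. parallel reduction of B1, B2, [[B3/(1+B3*B4)]/(1+[B3/(1+B3*B4)]*B5)], B6, giving (32*s^6 - 190*s^5 + 453*s^4 - 506*s^3 + 205*s^2 - 4*s - 8)/(8*s^6 - 54*s^5 + 153*s^4 - 227*s^3 + 176*s^2 - 64*s + 8)
Evaluating the step-3 result (the overall T(s)) at s = 0 gives T(0) = -8/8 = -1.

Answer: -1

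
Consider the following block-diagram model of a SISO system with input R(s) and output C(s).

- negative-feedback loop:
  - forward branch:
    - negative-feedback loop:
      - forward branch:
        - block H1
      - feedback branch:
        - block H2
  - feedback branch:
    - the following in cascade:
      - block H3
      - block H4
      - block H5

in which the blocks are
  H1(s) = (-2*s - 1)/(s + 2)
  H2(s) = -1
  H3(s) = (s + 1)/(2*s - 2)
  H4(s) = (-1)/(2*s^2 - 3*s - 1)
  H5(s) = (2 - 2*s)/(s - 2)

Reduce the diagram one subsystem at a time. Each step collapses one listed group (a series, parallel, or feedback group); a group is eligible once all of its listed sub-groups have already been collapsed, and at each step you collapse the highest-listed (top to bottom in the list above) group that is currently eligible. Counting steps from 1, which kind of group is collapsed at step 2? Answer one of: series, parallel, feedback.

1. feedback reduction of H1, H2
2. reduce the series chain H3, H4, H5
3. collapse the loop ([H1/(1+H1*H2)] forward, (H3*H4*H5) return)
Step 2 collapses a series group.

Final answer: series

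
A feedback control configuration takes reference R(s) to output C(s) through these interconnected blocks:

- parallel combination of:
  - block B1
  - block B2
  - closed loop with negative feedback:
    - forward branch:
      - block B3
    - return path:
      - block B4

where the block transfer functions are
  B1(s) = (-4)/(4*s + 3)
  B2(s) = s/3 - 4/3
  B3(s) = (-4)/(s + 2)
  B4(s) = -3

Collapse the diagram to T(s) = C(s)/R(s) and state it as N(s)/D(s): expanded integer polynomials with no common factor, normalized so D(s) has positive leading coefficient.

Step 1 - collapse the loop (B3 forward, B4 return) gives (-4)/(s + 14)
Step 2 - sum the parallel branches B1, B2, [B3/(1+B3*B4)], which is the overall transfer function T(s) = C(s)/R(s) in lowest terms

Answer: (4*s^3 + 43*s^2 - 254*s - 372)/(12*s^2 + 177*s + 126)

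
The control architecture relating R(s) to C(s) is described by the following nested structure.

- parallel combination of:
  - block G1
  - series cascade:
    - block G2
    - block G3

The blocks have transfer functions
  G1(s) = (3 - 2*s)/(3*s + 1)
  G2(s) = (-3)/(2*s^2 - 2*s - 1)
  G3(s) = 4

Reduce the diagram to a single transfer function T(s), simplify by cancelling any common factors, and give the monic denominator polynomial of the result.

Answer: s^3 - 2*s^2/3 - 5*s/6 - 1/6

Working:
1. cascade G2, G3: (-12)/(2*s^2 - 2*s - 1)
2. reduce the parallel group G1, (G2*G3): (-4*s^3 + 10*s^2 - 40*s - 15)/(6*s^3 - 4*s^2 - 5*s - 1)
The result of step 2 is T(s) in lowest terms. Its denominator has leading coefficient 6; dividing the denominator through by 6 makes it monic.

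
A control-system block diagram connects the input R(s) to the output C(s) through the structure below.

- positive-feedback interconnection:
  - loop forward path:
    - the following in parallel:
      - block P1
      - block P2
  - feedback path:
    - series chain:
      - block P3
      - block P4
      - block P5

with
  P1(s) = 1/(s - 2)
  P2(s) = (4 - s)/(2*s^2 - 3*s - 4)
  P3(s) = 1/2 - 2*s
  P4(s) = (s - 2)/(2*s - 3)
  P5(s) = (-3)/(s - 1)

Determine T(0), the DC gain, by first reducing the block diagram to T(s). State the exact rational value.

1. add P1, P2 (parallel) gives (s^2 + 3*s - 12)/(2*s^3 - 7*s^2 + 2*s + 8)
2. reduce the series chain P3, P4, P5 gives (12*s^2 - 27*s + 6)/(4*s^2 - 10*s + 6)
3. collapse the loop ((P1+P2) forward, (P3*P4*P5) return) gives (4*s^4 + 2*s^3 - 72*s^2 + 138*s - 72)/(8*s^5 - 60*s^4 + 81*s^3 + 189*s^2 - 410*s + 120)
DC gain: substitute s = 0 into T(s) from step 3: T(0) = -72/120 = -3/5.

Therefore the answer is -3/5.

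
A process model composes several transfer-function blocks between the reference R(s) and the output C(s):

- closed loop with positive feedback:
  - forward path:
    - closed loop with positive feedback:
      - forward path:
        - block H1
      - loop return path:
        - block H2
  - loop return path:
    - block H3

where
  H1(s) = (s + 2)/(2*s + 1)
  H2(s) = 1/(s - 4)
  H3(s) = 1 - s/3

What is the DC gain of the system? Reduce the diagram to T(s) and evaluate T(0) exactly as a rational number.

Step 1 - collapse the loop (H1 forward, H2 return) = (s^2 - 2*s - 8)/(2*s^2 - 8*s - 6)
Step 2 - feedback reduction of [H1/(1-H1*H2)], H3 = (3*s^2 - 6*s - 24)/(s^3 + s^2 - 26*s + 6)
DC gain: substitute s = 0 into T(s) from step 2: T(0) = -24/6 = -4.

Hence the answer: -4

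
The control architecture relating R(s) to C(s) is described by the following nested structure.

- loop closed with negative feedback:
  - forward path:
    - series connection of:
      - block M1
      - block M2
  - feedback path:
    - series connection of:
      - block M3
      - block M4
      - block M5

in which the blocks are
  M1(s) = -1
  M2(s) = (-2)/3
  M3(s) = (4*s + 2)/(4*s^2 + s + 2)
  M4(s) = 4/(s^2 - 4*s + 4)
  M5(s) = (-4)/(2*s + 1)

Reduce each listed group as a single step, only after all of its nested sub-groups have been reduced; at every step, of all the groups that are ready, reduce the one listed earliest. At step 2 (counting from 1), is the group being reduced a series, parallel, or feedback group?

[1] series reduction of M1, M2
[2] reduce the series chain M3, M4, M5
[3] feedback reduction of (M1*M2), (M3*M4*M5)
At step 2 the group reduced is series.

Final answer: series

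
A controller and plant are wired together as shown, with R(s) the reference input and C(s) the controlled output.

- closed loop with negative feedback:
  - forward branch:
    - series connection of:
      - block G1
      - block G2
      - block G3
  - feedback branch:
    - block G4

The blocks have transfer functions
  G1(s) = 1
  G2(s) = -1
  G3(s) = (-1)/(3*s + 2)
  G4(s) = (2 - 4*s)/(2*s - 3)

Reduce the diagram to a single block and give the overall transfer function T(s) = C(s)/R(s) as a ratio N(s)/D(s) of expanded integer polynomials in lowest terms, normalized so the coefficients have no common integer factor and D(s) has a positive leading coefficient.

Step 1 - cascade G1, G2, G3, giving 1/(3*s + 2)
Step 2 - feedback reduction of (G1*G2*G3), G4, which is the overall transfer function T(s) = C(s)/R(s) in lowest terms

Final answer: (2*s - 3)/(6*s^2 - 9*s - 4)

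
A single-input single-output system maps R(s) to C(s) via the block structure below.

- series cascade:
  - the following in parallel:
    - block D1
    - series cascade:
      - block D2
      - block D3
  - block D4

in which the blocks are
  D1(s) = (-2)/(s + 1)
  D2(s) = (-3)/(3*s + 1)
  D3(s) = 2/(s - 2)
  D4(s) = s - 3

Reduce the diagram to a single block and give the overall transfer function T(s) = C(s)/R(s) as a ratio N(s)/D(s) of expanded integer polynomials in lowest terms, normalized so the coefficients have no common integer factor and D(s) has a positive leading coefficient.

Reducing step by step:

[1] cascade D2, D3, giving (-6)/(3*s^2 - 5*s - 2)
[2] sum the parallel branches D1, (D2*D3), giving (-6*s^2 + 4*s - 2)/(3*s^3 - 2*s^2 - 7*s - 2)
[3] combine (D1+(D2*D3)), D4 in series; the result is T(s) itself (integer coefficients, no common factor, positive leading denominator coefficient)

Answer: (-6*s^3 + 22*s^2 - 14*s + 6)/(3*s^3 - 2*s^2 - 7*s - 2)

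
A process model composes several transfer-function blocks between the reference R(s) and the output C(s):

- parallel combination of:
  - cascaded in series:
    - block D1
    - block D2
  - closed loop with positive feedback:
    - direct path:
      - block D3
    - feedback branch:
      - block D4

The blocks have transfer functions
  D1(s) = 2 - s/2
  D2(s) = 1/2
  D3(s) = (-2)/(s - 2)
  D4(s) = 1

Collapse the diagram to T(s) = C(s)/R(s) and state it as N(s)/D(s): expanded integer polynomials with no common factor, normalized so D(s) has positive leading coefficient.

Reducing step by step:

Step 1: series reduction of D1, D2 -> 1 - s/4
Step 2: close the feedback loop around D3, D4 -> (-2)/s
Step 3: combine (D1*D2), [D3/(1-D3*D4)] in parallel; the result is T(s) itself (integer coefficients, no common factor, positive leading denominator coefficient)

Answer: (-s^2 + 4*s - 8)/(4*s)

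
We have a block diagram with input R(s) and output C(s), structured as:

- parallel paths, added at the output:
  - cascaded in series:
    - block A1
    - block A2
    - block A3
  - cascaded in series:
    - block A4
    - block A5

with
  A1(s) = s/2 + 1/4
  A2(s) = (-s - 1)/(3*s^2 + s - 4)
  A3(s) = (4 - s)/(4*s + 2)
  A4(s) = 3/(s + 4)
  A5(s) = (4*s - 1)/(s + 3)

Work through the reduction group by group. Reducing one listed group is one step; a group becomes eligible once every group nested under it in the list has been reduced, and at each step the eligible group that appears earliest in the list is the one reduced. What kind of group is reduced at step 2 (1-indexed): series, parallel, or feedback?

Answer: series

Working:
Step 1 - combine A1, A2, A3 in series
Step 2 - combine A4, A5 in series
Step 3 - combine (A1*A2*A3), (A4*A5) in parallel
Step 2: series.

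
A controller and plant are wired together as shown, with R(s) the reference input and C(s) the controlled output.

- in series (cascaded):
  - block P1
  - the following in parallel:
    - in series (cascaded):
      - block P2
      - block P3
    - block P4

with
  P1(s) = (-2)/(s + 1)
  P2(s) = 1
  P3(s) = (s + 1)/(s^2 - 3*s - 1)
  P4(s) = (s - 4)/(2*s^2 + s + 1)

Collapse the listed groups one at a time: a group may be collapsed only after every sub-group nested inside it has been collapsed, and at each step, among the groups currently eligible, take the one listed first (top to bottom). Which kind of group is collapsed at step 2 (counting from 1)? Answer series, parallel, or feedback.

Step 1 - combine P2, P3 in series
Step 2 - sum the parallel branches (P2*P3), P4
Step 3 - multiply P1, ((P2*P3)+P4) (series)
The group at step 2 is a parallel group.

Final answer: parallel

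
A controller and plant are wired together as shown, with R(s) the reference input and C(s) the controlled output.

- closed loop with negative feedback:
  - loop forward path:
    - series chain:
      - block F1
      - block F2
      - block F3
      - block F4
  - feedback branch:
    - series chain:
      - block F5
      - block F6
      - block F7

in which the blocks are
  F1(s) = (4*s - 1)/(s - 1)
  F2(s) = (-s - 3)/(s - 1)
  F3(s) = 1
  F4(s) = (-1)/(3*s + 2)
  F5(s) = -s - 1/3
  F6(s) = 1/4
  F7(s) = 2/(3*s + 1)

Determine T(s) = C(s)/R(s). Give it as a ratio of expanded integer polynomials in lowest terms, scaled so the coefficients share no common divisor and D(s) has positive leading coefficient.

(1) multiply F1, F2, F3, F4 (series), giving (4*s^2 + 11*s - 3)/(3*s^3 - 4*s^2 - s + 2)
(2) combine F5, F6, F7 in series, giving (-1)/6
(3) close the feedback loop around (F1*F2*F3*F4), (F5*F6*F7), which is the overall transfer function T(s) = C(s)/R(s) in lowest terms

Answer: (24*s^2 + 66*s - 18)/(18*s^3 - 28*s^2 - 17*s + 15)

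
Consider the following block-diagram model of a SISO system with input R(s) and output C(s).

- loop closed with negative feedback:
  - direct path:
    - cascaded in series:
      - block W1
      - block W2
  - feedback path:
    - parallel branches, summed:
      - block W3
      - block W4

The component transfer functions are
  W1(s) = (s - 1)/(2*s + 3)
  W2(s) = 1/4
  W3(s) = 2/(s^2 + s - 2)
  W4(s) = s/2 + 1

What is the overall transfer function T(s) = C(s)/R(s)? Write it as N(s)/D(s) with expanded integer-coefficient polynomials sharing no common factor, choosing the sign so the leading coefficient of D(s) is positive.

Answer: (2*s^2 + 2*s - 4)/(s^3 + 19*s^2 + 56*s + 48)

Working:
[1] reduce the series chain W1, W2 gives (s - 1)/(8*s + 12)
[2] sum the parallel branches W3, W4 gives (s^3 + 3*s^2)/(2*s^2 + 2*s - 4)
[3] collapse the loop ((W1*W2) forward, (W3+W4) return); the result is T(s) itself (integer coefficients, no common factor, positive leading denominator coefficient)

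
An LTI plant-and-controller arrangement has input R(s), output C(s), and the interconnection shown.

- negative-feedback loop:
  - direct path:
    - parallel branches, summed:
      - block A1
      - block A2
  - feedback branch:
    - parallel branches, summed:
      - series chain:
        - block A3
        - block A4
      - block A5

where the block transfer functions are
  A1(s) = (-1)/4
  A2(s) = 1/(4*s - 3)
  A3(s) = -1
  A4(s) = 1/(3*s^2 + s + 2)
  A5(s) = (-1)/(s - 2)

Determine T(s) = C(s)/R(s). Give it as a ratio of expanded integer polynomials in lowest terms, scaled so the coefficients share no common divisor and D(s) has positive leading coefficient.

Answer: (-12*s^4 + 41*s^3 - 35*s^2 + 16*s - 28)/(48*s^4 - 104*s^3 + 47*s^2 - 78*s + 48)

Working:
(1) reduce the parallel group A1, A2: (7 - 4*s)/(16*s - 12)
(2) combine A3, A4 in series: (-1)/(3*s^2 + s + 2)
(3) sum the parallel branches (A3*A4), A5: (-3*s^2 - 2*s)/(3*s^3 - 5*s^2 - 4)
(4) apply the feedback formula to (A1+A2), ((A3*A4)+A5), giving the overall T(s)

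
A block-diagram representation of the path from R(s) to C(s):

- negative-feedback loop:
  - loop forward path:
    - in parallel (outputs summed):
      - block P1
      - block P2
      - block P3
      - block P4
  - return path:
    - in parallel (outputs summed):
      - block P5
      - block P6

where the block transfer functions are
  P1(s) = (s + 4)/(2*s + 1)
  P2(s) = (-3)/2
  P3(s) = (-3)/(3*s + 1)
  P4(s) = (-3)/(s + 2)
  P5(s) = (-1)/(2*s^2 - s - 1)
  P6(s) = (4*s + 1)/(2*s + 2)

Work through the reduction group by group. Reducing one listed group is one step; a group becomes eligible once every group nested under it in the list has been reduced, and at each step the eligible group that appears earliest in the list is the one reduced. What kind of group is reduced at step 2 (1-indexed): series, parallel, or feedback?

The answer is parallel.

Reasoning:
(1) parallel reduction of P1, P2, P3, P4
(2) add P5, P6 (parallel)
(3) reduce the feedback loop with forward (P1+P2+P3+P4) and return (P5+P6)
The group at step 2 is a parallel group.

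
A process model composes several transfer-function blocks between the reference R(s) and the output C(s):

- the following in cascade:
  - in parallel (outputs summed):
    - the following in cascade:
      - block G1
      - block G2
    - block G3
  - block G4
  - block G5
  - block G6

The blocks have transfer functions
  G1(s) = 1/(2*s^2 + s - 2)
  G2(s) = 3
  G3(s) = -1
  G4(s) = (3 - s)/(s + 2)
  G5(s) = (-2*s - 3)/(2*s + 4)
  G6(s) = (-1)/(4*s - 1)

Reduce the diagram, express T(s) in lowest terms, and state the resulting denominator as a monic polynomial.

Step 1 - multiply G1, G2 (series) gives 3/(2*s^2 + s - 2)
Step 2 - sum the parallel branches (G1*G2), G3 gives (-2*s^2 - s + 5)/(2*s^2 + s - 2)
Step 3 - combine ((G1*G2)+G3), G4, G5, G6 in series gives (4*s^4 - 4*s^3 - 31*s^2 + 6*s + 45)/(16*s^5 + 68*s^4 + 62*s^3 - 52*s^2 - 56*s + 16)
The result of step 3 is T(s) in lowest terms. Its denominator has leading coefficient 16; dividing the denominator through by 16 makes it monic.

Hence the answer: s^5 + 17*s^4/4 + 31*s^3/8 - 13*s^2/4 - 7*s/2 + 1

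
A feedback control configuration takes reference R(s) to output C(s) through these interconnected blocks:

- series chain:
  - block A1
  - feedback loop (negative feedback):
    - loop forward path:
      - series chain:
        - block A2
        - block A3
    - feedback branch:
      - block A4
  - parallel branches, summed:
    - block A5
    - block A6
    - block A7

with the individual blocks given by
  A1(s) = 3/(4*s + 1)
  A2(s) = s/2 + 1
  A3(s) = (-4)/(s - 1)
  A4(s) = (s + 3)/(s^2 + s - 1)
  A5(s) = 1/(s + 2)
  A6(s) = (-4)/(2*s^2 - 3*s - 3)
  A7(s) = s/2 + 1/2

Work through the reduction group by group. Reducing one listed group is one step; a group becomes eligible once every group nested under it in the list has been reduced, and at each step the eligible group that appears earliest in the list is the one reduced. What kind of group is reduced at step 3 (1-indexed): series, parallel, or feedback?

Step 1. series reduction of A2, A3
Step 2. feedback reduction of (A2*A3), A4
Step 3. add A5, A6, A7 (parallel)
Step 4. series reduction of A1, [(A2*A3)/(1+(A2*A3)*A4)], (A5+A6+A7)
Step 3: parallel.

Therefore the answer is parallel.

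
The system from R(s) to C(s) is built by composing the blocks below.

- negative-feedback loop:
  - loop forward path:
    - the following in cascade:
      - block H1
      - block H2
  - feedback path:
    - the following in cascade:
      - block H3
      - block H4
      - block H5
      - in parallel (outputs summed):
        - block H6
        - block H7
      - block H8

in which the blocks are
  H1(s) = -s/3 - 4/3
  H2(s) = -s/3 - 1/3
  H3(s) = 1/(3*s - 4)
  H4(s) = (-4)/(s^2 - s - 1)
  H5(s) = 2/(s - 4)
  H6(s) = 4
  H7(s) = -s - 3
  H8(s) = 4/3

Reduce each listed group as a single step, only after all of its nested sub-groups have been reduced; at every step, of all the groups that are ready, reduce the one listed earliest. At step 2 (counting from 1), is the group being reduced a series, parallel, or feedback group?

Step 1: combine H1, H2 in series
Step 2: add H6, H7 (parallel)
Step 3: reduce the series chain H3, H4, H5, (H6+H7), H8
Step 4: apply the feedback formula to (H1*H2), (H3*H4*H5*(H6+H7)*H8)
Step 2 collapses a parallel group.

Answer: parallel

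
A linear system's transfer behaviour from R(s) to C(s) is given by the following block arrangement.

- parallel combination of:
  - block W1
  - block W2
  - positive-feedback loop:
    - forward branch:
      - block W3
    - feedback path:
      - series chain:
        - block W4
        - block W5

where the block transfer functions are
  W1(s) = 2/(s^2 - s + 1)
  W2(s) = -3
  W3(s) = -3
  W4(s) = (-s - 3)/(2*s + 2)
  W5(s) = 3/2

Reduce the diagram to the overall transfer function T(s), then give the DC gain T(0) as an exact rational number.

(1) reduce the series chain W4, W5: (-3*s - 9)/(4*s + 4)
(2) close the feedback loop around W3, (W4*W5): (12*s + 12)/(5*s + 23)
(3) combine W1, W2, [W3/(1-W3*(W4*W5))] in parallel: (-3*s^3 - 54*s^2 + 64*s - 11)/(5*s^3 + 18*s^2 - 18*s + 23)
Evaluating the step-3 result (the overall T(s)) at s = 0 gives T(0) = -11/23.

Therefore the answer is -11/23.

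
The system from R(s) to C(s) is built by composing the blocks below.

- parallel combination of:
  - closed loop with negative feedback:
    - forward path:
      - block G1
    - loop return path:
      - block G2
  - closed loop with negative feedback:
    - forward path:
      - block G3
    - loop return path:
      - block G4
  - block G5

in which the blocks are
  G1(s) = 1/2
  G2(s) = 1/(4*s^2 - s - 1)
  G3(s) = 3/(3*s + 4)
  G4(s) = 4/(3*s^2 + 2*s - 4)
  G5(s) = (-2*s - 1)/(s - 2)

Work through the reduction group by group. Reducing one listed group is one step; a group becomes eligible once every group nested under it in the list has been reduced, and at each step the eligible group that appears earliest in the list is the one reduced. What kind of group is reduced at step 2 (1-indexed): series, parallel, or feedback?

Step 1 - collapse the loop (G1 forward, G2 return)
Step 2 - close the feedback loop around G3, G4
Step 3 - parallel reduction of [G1/(1+G1*G2)], [G3/(1+G3*G4)], G5
Step 2 collapses a feedback group.

Therefore the answer is feedback.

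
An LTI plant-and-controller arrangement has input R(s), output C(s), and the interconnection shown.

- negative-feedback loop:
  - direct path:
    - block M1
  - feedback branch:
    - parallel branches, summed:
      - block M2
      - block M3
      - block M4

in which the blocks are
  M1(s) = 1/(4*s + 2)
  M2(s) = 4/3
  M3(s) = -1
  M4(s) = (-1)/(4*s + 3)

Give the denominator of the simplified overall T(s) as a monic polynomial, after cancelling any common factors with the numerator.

The answer is s^2 + 4*s/3 + 3/8.

Reasoning:
[1] add M2, M3, M4 (parallel) = (4*s)/(12*s + 9)
[2] feedback reduction of M1, (M2+M3+M4) = (12*s + 9)/(48*s^2 + 64*s + 18)
T(s) is the step-2 result (common factors already cancelled). Leading coefficient of the denominator: 48. Divide through by 48 for the monic polynomial.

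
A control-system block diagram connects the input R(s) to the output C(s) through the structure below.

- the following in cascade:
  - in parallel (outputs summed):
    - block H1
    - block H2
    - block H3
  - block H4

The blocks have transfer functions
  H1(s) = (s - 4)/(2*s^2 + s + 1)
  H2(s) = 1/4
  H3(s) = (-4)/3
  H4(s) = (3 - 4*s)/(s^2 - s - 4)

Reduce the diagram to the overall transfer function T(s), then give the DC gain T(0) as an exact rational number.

1. add H1, H2, H3 (parallel): (-26*s^2 - s - 61)/(24*s^2 + 12*s + 12)
2. combine (H1+H2+H3), H4 in series: (104*s^3 - 74*s^2 + 241*s - 183)/(24*s^4 - 12*s^3 - 96*s^2 - 60*s - 48)
Evaluating the step-2 result (the overall T(s)) at s = 0 gives T(0) = -183/(-48) = 61/16.

Answer: 61/16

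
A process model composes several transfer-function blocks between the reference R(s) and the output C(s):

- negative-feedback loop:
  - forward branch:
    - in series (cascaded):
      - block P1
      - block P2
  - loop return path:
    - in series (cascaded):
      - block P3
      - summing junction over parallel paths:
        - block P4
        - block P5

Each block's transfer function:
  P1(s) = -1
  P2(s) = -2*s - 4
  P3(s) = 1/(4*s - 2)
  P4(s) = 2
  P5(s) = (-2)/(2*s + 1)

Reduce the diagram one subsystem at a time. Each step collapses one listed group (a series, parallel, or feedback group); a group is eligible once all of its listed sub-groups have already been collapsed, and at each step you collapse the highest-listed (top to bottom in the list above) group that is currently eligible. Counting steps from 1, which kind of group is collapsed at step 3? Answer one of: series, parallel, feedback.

The answer is series.

Reasoning:
Step 1: cascade P1, P2
Step 2: combine P4, P5 in parallel
Step 3: reduce the series chain P3, (P4+P5)
Step 4: reduce the feedback loop with forward (P1*P2) and return (P3*(P4+P5))
So the answer for step 3 is series.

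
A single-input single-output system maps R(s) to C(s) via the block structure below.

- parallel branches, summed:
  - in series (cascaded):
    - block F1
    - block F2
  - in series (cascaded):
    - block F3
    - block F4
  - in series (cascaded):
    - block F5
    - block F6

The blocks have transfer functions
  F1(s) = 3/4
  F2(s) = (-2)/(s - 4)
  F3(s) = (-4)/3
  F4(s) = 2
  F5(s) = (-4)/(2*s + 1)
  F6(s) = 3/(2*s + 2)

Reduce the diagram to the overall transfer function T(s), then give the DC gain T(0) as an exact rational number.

(1) combine F1, F2 in series; result (-3)/(2*s - 8)
(2) multiply F3, F4 (series); result (-8)/3
(3) series reduction of F5, F6; result (-6)/(2*s^2 + 3*s + 1)
(4) reduce the parallel group (F1*F2), (F3*F4), (F5*F6); result (-32*s^3 + 62*s^2 + 113*s + 199)/(12*s^3 - 30*s^2 - 66*s - 24)
The step-4 result is T(s). Setting s = 0: T(0) = 199/(-24) = -199/24.

Answer: -199/24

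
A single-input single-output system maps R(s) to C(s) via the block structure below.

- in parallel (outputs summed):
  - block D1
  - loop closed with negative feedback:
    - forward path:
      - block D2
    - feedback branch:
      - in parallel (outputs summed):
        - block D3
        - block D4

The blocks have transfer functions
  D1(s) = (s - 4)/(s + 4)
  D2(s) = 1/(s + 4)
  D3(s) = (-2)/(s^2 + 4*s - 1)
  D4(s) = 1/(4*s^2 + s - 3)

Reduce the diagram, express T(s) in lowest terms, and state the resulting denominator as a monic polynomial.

Reducing step by step:

Step 1: reduce the parallel group D3, D4 gives (-7*s^2 + 2*s + 5)/(4*s^4 + 17*s^3 - 3*s^2 - 13*s + 3)
Step 2: close the feedback loop around D2, (D3+D4) gives (4*s^4 + 17*s^3 - 3*s^2 - 13*s + 3)/(4*s^5 + 33*s^4 + 65*s^3 - 32*s^2 - 47*s + 17)
Step 3: parallel reduction of D1, [D2/(1+D2*(D3+D4))] gives (4*s^6 + 21*s^5 - 34*s^4 - 227*s^3 + 56*s^2 + 156*s - 56)/(4*s^6 + 49*s^5 + 197*s^4 + 228*s^3 - 175*s^2 - 171*s + 68)
The result of step 3 is T(s) in lowest terms. Its denominator has leading coefficient 4; dividing the denominator through by 4 makes it monic.

Answer: s^6 + 49*s^5/4 + 197*s^4/4 + 57*s^3 - 175*s^2/4 - 171*s/4 + 17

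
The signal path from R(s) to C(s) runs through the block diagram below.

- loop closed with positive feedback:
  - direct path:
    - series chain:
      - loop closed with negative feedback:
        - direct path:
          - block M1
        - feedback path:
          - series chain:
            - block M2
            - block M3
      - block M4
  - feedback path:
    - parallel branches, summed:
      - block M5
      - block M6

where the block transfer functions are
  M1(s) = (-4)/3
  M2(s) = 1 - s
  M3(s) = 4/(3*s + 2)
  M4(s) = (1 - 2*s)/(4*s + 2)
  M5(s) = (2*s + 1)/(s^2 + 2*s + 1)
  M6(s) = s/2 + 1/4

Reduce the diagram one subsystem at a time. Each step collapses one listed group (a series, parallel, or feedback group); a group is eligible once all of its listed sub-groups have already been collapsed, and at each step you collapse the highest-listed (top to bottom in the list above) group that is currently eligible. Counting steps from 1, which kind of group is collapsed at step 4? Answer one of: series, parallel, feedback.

1. reduce the series chain M2, M3
2. collapse the loop (M1 forward, (M2*M3) return)
3. cascade [M1/(1+M1*(M2*M3))], M4
4. reduce the parallel group M5, M6
5. feedback reduction of ([M1/(1+M1*(M2*M3))]*M4), (M5+M6)
Step 4 collapses a parallel group.

Therefore the answer is parallel.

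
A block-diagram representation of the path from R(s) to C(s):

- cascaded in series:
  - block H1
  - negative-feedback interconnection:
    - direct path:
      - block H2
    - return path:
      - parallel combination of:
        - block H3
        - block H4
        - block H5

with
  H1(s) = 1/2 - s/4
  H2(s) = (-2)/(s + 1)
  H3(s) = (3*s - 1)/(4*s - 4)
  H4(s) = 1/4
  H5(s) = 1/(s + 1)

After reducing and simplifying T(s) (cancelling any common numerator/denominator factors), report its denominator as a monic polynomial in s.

(1) reduce the parallel group H3, H4, H5 = (2*s^2 + 3*s - 3)/(2*s^2 - 2)
(2) apply the feedback formula to H2, (H3+H4+H5) = (2 - 2*s^2)/(s^3 - s^2 - 4*s + 2)
(3) combine H1, [H2/(1+H2*(H3+H4+H5))] in series = (s^3 - 2*s^2 - s + 2)/(2*s^3 - 2*s^2 - 8*s + 4)
That last expression is T(s), already simplified. Scaling its denominator by 1/2 (the reciprocal of the leading coefficient) yields the monic denominator.

Answer: s^3 - s^2 - 4*s + 2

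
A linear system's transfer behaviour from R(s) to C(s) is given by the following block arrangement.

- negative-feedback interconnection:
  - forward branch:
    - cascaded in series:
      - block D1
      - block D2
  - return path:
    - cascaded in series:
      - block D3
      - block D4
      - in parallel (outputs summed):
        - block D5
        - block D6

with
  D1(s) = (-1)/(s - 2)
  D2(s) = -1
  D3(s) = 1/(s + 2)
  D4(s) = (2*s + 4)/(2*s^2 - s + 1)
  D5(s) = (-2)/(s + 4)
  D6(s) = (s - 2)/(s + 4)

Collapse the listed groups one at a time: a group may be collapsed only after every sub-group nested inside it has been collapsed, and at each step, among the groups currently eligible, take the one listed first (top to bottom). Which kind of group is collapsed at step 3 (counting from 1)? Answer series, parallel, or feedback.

Step 1 - cascade D1, D2
Step 2 - parallel reduction of D5, D6
Step 3 - reduce the series chain D3, D4, (D5+D6)
Step 4 - apply the feedback formula to (D1*D2), (D3*D4*(D5+D6))
At step 3 the group reduced is series.

Answer: series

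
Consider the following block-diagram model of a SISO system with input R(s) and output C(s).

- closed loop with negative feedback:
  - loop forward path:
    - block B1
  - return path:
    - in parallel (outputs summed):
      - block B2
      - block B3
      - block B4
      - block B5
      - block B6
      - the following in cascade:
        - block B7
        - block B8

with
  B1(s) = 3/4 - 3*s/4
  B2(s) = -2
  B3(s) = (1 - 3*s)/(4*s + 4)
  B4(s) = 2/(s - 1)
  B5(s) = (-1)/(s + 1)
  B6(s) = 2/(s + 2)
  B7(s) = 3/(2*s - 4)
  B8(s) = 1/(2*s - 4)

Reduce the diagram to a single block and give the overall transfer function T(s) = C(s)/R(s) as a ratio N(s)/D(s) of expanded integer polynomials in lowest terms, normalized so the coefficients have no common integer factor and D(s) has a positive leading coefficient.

(1) series reduction of B7, B8 = 3/(4*s^2 - 16*s + 16)
(2) parallel reduction of B2, B3, B4, B5, B6, (B7*B8) = (-11*s^4 + 49*s^3 - 31*s^2 - 97*s + 114)/(4*s^4 - 12*s^3 - 8*s^2 + 48*s - 32)
(3) close the feedback loop around B1, (B2+B3+B4+B5+B6+(B7*B8)); the result is T(s) itself (integer coefficients, no common factor, positive leading denominator coefficient)

Therefore the answer is (-12*s^4 + 36*s^3 + 24*s^2 - 144*s + 96)/(33*s^4 - 131*s^3 + 61*s^2 + 227*s - 214).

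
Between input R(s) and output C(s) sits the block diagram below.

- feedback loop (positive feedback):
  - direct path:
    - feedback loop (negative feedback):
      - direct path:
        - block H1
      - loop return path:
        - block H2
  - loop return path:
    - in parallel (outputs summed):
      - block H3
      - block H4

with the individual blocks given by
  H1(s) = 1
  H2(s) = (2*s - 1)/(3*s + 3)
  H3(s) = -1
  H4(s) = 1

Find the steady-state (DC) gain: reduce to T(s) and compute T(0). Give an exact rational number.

(1) reduce the feedback loop with forward H1 and return H2; result (3*s + 3)/(5*s + 2)
(2) add H3, H4 (parallel); result 0
(3) feedback reduction of [H1/(1+H1*H2)], (H3+H4); result (3*s + 3)/(5*s + 2)
That last expression is T(s); at s = 0 only the constant terms survive, so T(0) = 3/2.

Answer: 3/2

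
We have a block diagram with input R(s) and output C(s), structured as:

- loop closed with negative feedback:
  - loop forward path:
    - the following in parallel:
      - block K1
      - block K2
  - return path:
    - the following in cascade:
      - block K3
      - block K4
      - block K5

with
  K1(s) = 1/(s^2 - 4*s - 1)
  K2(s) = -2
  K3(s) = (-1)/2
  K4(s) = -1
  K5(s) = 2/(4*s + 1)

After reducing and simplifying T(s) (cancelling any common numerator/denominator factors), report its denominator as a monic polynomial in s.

Step 1: add K1, K2 (parallel) = (-2*s^2 + 8*s + 3)/(s^2 - 4*s - 1)
Step 2: cascade K3, K4, K5 = 1/(4*s + 1)
Step 3: collapse the loop ((K1+K2) forward, (K3*K4*K5) return) = (-8*s^3 + 30*s^2 + 20*s + 3)/(4*s^3 - 17*s^2 + 2)
That last expression is T(s), already simplified. Scaling its denominator by 1/4 (the reciprocal of the leading coefficient) yields the monic denominator.

Answer: s^3 - 17*s^2/4 + 1/2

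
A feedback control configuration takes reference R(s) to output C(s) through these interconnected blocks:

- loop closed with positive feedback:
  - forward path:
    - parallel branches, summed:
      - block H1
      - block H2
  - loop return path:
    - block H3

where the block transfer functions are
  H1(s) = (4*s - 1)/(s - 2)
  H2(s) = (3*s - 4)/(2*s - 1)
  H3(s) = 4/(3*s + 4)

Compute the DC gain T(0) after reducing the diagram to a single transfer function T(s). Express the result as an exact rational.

Reducing step by step:

(1) add H1, H2 (parallel) = (11*s^2 - 16*s + 9)/(2*s^2 - 5*s + 2)
(2) reduce the feedback loop with forward (H1+H2) and return H3 = (33*s^3 - 4*s^2 - 37*s + 36)/(6*s^3 - 51*s^2 + 50*s - 28)
The step-2 result is T(s). Setting s = 0: T(0) = 36/(-28) = -9/7.

Answer: -9/7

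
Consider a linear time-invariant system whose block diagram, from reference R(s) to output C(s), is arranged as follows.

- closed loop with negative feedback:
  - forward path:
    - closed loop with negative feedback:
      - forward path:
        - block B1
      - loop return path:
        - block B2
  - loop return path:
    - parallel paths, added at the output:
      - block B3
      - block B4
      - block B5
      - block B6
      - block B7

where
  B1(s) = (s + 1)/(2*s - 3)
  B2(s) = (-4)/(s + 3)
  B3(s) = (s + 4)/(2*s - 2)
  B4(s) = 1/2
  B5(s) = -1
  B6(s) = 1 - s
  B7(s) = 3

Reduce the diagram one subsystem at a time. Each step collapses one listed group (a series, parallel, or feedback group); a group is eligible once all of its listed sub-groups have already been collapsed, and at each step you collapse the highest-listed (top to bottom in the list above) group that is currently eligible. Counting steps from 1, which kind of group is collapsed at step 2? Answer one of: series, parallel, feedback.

The answer is parallel.

Reasoning:
(1) reduce the feedback loop with forward B1 and return B2
(2) combine B3, B4, B5, B6, B7 in parallel
(3) feedback reduction of [B1/(1+B1*B2)], (B3+B4+B5+B6+B7)
So the answer for step 2 is parallel.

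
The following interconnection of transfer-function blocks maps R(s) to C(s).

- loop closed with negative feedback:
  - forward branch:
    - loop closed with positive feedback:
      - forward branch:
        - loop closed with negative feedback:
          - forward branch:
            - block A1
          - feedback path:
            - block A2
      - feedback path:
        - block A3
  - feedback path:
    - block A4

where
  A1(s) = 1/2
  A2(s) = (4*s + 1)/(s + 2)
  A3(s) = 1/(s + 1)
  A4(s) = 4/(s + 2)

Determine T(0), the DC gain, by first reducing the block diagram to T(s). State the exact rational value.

First reduce the diagram to T(s).

(1) collapse the loop (A1 forward, A2 return) gives (s + 2)/(6*s + 5)
(2) feedback reduction of [A1/(1+A1*A2)], A3 gives (s^2 + 3*s + 2)/(6*s^2 + 10*s + 3)
(3) feedback reduction of [[A1/(1+A1*A2)]/(1-[A1/(1+A1*A2)]*A3)], A4 gives (s^2 + 3*s + 2)/(6*s^2 + 14*s + 7)
Evaluating the step-3 result (the overall T(s)) at s = 0 gives T(0) = 2/7.

Answer: 2/7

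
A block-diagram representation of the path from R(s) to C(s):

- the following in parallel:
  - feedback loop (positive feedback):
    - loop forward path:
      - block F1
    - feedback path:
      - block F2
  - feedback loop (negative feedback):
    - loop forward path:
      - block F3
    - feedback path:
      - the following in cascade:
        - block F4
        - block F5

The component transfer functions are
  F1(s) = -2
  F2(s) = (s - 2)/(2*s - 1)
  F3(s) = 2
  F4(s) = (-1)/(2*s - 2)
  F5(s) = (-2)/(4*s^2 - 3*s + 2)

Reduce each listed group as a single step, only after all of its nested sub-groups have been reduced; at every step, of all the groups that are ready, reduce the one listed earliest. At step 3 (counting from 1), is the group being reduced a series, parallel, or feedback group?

Reducing step by step:

Step 1. apply the feedback formula to F1, F2
Step 2. combine F4, F5 in series
Step 3. feedback reduction of F3, (F4*F5)
Step 4. combine [F1/(1-F1*F2)], [F3/(1+F3*(F4*F5))] in parallel
The group at step 3 is a feedback group.

Answer: feedback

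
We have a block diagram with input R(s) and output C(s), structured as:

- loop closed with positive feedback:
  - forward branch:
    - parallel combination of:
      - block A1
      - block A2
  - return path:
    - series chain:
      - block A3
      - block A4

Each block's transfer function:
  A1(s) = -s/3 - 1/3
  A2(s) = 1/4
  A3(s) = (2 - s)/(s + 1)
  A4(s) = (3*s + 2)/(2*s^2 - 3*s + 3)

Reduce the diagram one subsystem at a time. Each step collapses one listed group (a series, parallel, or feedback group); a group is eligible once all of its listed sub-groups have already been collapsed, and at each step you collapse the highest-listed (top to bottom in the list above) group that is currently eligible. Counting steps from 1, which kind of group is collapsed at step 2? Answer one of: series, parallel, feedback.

[1] add A1, A2 (parallel)
[2] series reduction of A3, A4
[3] apply the feedback formula to (A1+A2), (A3*A4)
At step 2 the group reduced is series.

Hence the answer: series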